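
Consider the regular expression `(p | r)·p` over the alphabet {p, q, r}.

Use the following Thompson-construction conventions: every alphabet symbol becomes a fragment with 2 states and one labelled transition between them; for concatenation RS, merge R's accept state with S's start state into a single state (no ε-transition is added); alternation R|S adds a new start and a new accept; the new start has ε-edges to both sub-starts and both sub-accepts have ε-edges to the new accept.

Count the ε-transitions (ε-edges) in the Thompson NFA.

4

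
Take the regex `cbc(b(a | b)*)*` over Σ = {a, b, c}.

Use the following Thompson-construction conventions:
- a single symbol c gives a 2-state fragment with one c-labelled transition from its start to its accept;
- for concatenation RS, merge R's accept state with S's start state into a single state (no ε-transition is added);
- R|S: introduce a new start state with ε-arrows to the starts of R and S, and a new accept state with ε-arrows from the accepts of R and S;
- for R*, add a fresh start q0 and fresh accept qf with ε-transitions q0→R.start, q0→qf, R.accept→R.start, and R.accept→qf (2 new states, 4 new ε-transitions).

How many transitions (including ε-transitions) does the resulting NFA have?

18

By structural recursion:
Each of the 6 symbol leaves contributes 1 transition (1 symbol, 0 ε).
  a | b : 6 transitions (2 symbol, 4 ε)
  (a | b)* : 10 transitions (2 symbol, 8 ε)
  b(a | b)* : 11 transitions (3 symbol, 8 ε)
  (b(a | b)*)* : 15 transitions (3 symbol, 12 ε)
  cbc(b(a | b)*)* : 18 transitions (6 symbol, 12 ε)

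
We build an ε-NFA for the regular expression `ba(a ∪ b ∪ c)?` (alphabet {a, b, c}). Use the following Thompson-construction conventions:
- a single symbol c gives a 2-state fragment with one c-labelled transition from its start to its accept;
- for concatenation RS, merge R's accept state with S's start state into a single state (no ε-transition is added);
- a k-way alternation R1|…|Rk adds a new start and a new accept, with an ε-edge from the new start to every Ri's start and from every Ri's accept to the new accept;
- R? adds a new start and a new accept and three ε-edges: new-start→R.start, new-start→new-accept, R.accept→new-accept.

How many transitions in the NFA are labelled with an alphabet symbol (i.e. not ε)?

5

Recursing over subexpressions:
Each of the 5 symbol leaves contributes exactly 1 symbol transition.
  a ∪ b ∪ c → 3 symbol transitions
  (a ∪ b ∪ c)? → 3 symbol transitions
  ba(a ∪ b ∪ c)? → 5 symbol transitions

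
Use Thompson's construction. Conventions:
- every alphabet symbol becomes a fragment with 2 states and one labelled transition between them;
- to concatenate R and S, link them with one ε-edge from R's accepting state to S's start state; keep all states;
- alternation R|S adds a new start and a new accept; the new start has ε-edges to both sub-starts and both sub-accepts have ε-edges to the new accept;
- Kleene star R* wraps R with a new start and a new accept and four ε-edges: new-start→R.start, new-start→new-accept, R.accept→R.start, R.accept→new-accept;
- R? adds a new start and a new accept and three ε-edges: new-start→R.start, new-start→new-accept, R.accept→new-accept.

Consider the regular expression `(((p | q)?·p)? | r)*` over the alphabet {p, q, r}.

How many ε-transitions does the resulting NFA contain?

19

Bottom-up over the parse tree:
Each of the 4 symbol leaves contributes 0 ε-transitions.
  p | q = 4 ε-transitions
  (p | q)? = 7 ε-transitions
  (p | q)?·p = 8 ε-transitions
  ((p | q)?·p)? = 11 ε-transitions
  ((p | q)?·p)? | r = 15 ε-transitions
  (((p | q)?·p)? | r)* = 19 ε-transitions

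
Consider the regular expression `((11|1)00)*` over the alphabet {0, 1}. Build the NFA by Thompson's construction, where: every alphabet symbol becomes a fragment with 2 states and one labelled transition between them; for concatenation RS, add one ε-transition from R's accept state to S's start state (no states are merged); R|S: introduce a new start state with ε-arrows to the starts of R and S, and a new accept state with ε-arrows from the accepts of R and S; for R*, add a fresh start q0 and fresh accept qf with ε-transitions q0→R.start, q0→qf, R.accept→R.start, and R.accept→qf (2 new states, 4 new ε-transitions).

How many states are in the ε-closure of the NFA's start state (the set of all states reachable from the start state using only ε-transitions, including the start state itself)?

5

Work bottom-up. For each fragment F, track |ε-closure(F.start)| and whether F's accept lies in that closure (i.e. whether F accepts ε). A single-symbol fragment has closure size 1 and does not accept ε.
  11 — same as the first factor's closure: C = 1
  11|1 — new start ε-reaches every alternative's start; none of them accept ε, so the new accept is not reached: C = 1 + 1 + 1 = 3
  (11|1)00 — same as the first factor's closure: C = 3
  ((11|1)00)* — C = 1 (new start) + 3 (body) + 1 (new accept) = 5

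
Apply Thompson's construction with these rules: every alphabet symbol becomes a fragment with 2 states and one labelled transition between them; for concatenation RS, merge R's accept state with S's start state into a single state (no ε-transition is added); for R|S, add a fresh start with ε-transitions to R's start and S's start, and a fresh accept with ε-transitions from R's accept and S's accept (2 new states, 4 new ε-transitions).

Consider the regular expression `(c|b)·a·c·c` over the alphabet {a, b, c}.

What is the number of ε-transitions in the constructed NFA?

4

Per subexpression:
Each of the 5 symbol leaves contributes 0 ε-transitions.
  c|b → 4 ε-transitions
  (c|b)·a·c·c → 4 ε-transitions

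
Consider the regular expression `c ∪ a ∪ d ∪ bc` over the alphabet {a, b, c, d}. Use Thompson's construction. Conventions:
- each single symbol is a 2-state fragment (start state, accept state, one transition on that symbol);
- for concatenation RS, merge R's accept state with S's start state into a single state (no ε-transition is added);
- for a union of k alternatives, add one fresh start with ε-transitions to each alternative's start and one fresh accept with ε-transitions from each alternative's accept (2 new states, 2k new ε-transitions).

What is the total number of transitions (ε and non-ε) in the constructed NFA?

13

Per subexpression:
Each of the 5 symbol leaves contributes 1 transition (1 symbol, 0 ε).
  bc : 2 transitions (2 symbol, 0 ε)
  c ∪ a ∪ d ∪ bc : 13 transitions (5 symbol, 8 ε)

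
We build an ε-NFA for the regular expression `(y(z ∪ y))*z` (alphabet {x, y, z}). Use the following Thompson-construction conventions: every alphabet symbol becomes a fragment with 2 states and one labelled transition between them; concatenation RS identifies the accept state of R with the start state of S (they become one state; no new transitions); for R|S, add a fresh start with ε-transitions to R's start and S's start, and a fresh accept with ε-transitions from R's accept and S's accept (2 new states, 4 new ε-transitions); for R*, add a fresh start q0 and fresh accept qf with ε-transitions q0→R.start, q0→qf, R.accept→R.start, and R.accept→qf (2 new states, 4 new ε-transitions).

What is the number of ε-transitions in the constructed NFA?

8

Building bottom-up:
Each of the 4 symbol leaves contributes 0 ε-transitions.
  z ∪ y : 4 ε-transitions
  y(z ∪ y) : 4 ε-transitions
  (y(z ∪ y))* : 8 ε-transitions
  (y(z ∪ y))*z : 8 ε-transitions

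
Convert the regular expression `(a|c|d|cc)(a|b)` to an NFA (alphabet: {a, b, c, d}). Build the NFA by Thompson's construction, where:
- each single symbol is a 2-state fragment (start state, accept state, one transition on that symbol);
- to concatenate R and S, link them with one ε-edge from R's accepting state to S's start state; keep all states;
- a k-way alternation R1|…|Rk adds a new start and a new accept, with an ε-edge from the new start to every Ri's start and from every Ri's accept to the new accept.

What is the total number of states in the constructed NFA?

18

Per subexpression:
Each of the 7 symbol leaves contributes a 2-state fragment.
  cc → 4 states
  a|c|d|cc → 12 states
  a|b → 6 states
  (a|c|d|cc)(a|b) → 18 states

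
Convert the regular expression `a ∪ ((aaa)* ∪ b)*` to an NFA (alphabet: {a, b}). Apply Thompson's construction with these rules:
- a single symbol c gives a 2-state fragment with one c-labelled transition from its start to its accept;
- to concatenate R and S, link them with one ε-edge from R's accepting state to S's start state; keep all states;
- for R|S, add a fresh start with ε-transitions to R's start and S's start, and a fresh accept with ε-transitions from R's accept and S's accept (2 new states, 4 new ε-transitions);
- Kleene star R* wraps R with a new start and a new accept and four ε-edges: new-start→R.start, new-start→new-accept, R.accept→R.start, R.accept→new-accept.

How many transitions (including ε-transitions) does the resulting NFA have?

23

Bottom-up over the parse tree:
Each of the 5 symbol leaves contributes 1 transition (1 symbol, 0 ε).
  aaa — 5 transitions (3 symbol, 2 ε)
  (aaa)* — 9 transitions (3 symbol, 6 ε)
  (aaa)* ∪ b — 14 transitions (4 symbol, 10 ε)
  ((aaa)* ∪ b)* — 18 transitions (4 symbol, 14 ε)
  a ∪ ((aaa)* ∪ b)* — 23 transitions (5 symbol, 18 ε)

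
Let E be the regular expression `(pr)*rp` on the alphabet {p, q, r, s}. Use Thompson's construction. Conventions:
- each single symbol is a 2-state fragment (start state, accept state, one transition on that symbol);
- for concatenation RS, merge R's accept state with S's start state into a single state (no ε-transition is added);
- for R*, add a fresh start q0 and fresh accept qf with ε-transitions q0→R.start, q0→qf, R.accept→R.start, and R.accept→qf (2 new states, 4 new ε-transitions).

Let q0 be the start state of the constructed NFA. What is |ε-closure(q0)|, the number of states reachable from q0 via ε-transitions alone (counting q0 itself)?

Work bottom-up. For each fragment F, track |ε-closure(F.start)| and whether F's accept lies in that closure (i.e. whether F accepts ε). A single-symbol fragment has closure size 1 and does not accept ε.
  pr — |closure| equals the left operand's closure size = 1 (its accept is not ε-reachable, so the closure stops there)
  (pr)* — |closure| = 1 (new start) + 1 (body) + 1 (new accept) = 3
  (pr)*rp — |closure| = 3 + (1−1) = 3 (closure spills across the concat boundary because the left factor accepts ε)

3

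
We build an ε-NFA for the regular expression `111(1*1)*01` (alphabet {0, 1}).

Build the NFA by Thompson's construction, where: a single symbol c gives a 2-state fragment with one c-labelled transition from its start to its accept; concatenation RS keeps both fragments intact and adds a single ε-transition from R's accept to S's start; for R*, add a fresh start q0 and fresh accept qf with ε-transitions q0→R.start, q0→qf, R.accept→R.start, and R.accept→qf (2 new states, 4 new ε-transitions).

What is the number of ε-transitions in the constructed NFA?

Building bottom-up:
Each of the 7 symbol leaves contributes 0 ε-transitions.
  1* = 4 ε-transitions
  1*1 = 5 ε-transitions
  (1*1)* = 9 ε-transitions
  111(1*1)*01 = 14 ε-transitions

14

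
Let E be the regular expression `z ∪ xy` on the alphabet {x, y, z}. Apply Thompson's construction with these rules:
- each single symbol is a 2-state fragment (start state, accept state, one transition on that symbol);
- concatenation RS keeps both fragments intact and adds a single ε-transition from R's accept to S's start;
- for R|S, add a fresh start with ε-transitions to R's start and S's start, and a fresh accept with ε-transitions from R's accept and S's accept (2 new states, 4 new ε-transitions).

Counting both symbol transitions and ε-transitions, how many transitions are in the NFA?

8

Recursing over subexpressions:
Each of the 3 symbol leaves contributes 1 transition (1 symbol, 0 ε).
  xy → 3 transitions (2 symbol, 1 ε)
  z ∪ xy → 8 transitions (3 symbol, 5 ε)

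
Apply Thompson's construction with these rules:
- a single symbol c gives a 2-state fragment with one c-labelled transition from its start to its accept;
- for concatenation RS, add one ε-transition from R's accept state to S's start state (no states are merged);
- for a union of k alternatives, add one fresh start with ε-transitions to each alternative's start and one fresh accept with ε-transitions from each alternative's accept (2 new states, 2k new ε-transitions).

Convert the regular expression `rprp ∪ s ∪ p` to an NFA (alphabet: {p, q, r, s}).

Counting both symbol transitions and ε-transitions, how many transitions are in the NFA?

Recursing over subexpressions:
Each of the 6 symbol leaves contributes 1 transition (1 symbol, 0 ε).
  rprp = 7 transitions (4 symbol, 3 ε)
  rprp ∪ s ∪ p = 15 transitions (6 symbol, 9 ε)

15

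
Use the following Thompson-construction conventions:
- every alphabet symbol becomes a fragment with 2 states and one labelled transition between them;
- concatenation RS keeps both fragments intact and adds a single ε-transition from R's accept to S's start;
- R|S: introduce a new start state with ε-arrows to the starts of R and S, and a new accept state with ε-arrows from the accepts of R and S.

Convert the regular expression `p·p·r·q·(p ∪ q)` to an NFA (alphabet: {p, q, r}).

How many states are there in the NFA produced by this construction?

14

Bottom-up over the parse tree:
Each of the 6 symbol leaves contributes a 2-state fragment.
  p ∪ q — 6 states
  p·p·r·q·(p ∪ q) — 14 states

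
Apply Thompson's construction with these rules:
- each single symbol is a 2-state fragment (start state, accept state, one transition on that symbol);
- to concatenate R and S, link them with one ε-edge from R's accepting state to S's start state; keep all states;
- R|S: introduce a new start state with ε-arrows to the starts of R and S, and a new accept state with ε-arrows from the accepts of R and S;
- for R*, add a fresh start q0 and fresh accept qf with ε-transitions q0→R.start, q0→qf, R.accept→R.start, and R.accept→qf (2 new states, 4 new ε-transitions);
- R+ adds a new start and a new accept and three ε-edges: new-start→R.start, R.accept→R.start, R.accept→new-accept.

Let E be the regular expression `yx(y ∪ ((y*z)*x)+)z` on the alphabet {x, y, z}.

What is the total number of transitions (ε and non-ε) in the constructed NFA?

27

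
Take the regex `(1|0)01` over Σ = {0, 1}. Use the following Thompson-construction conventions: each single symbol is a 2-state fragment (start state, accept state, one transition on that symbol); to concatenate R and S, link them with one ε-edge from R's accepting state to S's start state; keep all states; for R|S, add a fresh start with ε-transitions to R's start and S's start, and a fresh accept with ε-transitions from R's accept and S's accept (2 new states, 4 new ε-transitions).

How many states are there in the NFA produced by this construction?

Recursing over subexpressions:
Each of the 4 symbol leaves contributes a 2-state fragment.
  1|0 : 6 states
  (1|0)01 : 10 states

10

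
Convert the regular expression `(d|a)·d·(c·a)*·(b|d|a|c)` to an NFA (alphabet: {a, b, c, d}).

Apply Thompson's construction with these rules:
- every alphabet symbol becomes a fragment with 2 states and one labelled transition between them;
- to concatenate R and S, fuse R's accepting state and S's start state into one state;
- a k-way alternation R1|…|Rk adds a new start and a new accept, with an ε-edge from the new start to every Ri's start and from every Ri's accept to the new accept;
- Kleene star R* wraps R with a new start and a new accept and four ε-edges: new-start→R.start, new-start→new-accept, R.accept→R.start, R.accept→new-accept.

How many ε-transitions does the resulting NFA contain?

16

Bottom-up over the parse tree:
Each of the 9 symbol leaves contributes 0 ε-transitions.
  d|a → 4 ε-transitions
  c·a → 0 ε-transitions
  (c·a)* → 4 ε-transitions
  b|d|a|c → 8 ε-transitions
  (d|a)·d·(c·a)*·(b|d|a|c) → 16 ε-transitions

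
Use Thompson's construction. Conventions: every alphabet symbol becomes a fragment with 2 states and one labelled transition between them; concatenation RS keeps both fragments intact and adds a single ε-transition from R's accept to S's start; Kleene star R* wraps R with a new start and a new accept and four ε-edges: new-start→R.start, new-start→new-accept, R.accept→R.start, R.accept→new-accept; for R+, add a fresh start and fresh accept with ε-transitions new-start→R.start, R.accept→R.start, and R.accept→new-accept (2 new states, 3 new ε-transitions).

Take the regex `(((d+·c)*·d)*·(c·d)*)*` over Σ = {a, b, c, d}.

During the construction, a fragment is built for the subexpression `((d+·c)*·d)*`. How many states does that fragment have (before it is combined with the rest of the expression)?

Fragment for `((d+·c)*·d)*`:
Each of the 3 symbol leaves contributes a 2-state fragment.
  d+ → 4 states
  d+·c → 6 states
  (d+·c)* → 8 states
  (d+·c)*·d → 10 states
  ((d+·c)*·d)* → 12 states

12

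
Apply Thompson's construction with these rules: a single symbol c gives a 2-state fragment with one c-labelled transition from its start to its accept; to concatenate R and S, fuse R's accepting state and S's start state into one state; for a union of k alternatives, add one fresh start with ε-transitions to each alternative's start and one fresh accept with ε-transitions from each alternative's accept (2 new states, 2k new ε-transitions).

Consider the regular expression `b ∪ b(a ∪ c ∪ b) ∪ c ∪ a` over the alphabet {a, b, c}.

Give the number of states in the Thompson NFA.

17

Building bottom-up:
Each of the 7 symbol leaves contributes a 2-state fragment.
  a ∪ c ∪ b — 8 states
  b(a ∪ c ∪ b) — 9 states
  b ∪ b(a ∪ c ∪ b) ∪ c ∪ a — 17 states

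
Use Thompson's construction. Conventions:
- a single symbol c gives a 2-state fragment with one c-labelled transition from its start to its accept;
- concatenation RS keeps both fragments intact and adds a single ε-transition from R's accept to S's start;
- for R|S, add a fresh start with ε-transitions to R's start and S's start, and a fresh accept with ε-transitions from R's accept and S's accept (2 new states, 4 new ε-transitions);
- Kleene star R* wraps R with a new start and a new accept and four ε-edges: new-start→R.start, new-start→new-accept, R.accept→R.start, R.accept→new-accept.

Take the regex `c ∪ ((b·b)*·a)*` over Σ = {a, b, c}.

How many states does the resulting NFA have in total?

14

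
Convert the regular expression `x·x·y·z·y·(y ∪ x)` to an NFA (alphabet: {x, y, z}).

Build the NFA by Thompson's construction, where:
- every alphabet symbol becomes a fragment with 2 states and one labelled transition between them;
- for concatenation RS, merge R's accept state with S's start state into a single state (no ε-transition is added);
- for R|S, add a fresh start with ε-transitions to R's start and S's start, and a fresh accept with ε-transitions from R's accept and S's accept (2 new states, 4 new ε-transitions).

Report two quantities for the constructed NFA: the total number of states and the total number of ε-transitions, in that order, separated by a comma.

Building bottom-up:
Each of the 7 symbol leaves contributes 2 states and 0 ε-transitions.
  y ∪ x : 6 states, 4 ε-transitions
  x·x·y·z·y·(y ∪ x) : 11 states, 4 ε-transitions

11, 4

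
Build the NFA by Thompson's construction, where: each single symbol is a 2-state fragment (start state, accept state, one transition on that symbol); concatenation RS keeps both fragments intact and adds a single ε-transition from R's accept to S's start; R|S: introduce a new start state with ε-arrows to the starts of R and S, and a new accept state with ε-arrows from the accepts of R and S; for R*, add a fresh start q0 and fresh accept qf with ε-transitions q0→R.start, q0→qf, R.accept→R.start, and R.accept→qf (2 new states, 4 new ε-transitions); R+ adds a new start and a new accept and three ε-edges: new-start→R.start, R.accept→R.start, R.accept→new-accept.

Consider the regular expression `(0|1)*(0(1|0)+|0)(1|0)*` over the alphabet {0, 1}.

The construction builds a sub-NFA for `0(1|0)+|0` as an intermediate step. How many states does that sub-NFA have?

Fragment for `0(1|0)+|0`:
Each of the 4 symbol leaves contributes a 2-state fragment.
  1|0 = 6 states
  (1|0)+ = 8 states
  0(1|0)+ = 10 states
  0(1|0)+|0 = 14 states

14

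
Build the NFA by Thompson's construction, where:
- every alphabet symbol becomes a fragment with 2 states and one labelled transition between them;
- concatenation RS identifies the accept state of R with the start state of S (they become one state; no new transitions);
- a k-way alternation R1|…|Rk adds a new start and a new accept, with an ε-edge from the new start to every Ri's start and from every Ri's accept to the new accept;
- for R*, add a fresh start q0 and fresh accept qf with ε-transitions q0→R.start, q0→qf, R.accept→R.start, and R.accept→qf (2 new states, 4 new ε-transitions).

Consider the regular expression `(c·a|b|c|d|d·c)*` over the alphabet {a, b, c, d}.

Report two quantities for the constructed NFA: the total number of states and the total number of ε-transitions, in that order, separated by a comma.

Bottom-up over the parse tree:
Each of the 7 symbol leaves contributes 2 states and 0 ε-transitions.
  c·a = 3 states, 0 ε-transitions
  d·c = 3 states, 0 ε-transitions
  c·a|b|c|d|d·c = 14 states, 10 ε-transitions
  (c·a|b|c|d|d·c)* = 16 states, 14 ε-transitions

16, 14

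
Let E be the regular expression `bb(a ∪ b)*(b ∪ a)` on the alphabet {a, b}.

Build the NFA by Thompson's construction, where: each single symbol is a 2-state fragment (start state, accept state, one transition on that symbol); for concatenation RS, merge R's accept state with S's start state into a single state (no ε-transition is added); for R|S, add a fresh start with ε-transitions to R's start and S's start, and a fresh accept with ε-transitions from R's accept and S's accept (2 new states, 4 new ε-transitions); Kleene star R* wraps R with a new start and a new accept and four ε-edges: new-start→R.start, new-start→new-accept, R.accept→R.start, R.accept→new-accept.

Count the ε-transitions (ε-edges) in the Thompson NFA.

Bottom-up over the parse tree:
Each of the 6 symbol leaves contributes 0 ε-transitions.
  a ∪ b → 4 ε-transitions
  (a ∪ b)* → 8 ε-transitions
  b ∪ a → 4 ε-transitions
  bb(a ∪ b)*(b ∪ a) → 12 ε-transitions

12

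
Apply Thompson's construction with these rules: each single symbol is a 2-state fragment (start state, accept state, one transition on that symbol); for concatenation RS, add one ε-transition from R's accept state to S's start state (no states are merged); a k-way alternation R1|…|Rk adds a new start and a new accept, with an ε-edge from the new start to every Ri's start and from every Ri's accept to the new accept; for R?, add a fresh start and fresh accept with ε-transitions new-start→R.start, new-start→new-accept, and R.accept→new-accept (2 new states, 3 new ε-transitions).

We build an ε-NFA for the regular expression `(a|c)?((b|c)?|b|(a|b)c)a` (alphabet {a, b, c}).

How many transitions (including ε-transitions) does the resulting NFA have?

Building bottom-up:
Each of the 9 symbol leaves contributes 1 transition (1 symbol, 0 ε).
  a|c : 6 transitions (2 symbol, 4 ε)
  (a|c)? : 9 transitions (2 symbol, 7 ε)
  b|c : 6 transitions (2 symbol, 4 ε)
  (b|c)? : 9 transitions (2 symbol, 7 ε)
  a|b : 6 transitions (2 symbol, 4 ε)
  (a|b)c : 8 transitions (3 symbol, 5 ε)
  (b|c)?|b|(a|b)c : 24 transitions (6 symbol, 18 ε)
  (a|c)?((b|c)?|b|(a|b)c)a : 36 transitions (9 symbol, 27 ε)

36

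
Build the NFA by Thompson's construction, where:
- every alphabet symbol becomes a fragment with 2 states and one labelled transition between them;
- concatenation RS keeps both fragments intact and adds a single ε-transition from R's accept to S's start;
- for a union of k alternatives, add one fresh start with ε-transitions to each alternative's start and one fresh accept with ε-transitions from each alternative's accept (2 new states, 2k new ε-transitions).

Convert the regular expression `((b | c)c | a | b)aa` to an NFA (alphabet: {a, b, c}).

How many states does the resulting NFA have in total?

18

Building bottom-up:
Each of the 7 symbol leaves contributes a 2-state fragment.
  b | c : 6 states
  (b | c)c : 8 states
  (b | c)c | a | b : 14 states
  ((b | c)c | a | b)aa : 18 states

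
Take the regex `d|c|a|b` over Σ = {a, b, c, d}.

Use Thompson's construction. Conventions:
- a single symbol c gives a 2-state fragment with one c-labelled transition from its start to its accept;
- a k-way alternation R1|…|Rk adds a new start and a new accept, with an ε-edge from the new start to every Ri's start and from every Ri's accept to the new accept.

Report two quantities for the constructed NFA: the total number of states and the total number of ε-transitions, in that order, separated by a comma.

Per subexpression:
Each of the 4 symbol leaves contributes 2 states and 0 ε-transitions.
  d|c|a|b — 10 states, 8 ε-transitions

10, 8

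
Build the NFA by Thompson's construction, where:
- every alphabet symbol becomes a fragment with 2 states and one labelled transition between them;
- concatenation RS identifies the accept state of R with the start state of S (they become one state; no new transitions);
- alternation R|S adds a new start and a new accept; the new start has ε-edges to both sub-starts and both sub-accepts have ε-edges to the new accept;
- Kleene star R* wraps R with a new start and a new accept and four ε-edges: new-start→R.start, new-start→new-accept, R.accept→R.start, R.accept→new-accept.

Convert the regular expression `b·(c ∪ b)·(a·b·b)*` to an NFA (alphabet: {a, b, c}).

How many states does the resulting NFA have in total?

Bottom-up over the parse tree:
Each of the 6 symbol leaves contributes a 2-state fragment.
  c ∪ b = 6 states
  a·b·b = 4 states
  (a·b·b)* = 6 states
  b·(c ∪ b)·(a·b·b)* = 12 states

12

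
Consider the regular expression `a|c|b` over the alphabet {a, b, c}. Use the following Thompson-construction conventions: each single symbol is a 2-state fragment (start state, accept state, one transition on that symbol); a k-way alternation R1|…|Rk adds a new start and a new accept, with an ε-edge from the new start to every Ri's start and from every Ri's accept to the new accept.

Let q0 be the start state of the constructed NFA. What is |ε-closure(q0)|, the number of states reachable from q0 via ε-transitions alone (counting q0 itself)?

4

Let C(F) = |ε-closure(F.start)| within fragment F, and note whether F accepts ε. Symbol fragments have C = 1 and do not accept ε. Then:
  a|c|b → |ε-closure| = 1 + 1 + 1 + 1 = 4 (the new accept is not ε-reachable since no branch accepts ε)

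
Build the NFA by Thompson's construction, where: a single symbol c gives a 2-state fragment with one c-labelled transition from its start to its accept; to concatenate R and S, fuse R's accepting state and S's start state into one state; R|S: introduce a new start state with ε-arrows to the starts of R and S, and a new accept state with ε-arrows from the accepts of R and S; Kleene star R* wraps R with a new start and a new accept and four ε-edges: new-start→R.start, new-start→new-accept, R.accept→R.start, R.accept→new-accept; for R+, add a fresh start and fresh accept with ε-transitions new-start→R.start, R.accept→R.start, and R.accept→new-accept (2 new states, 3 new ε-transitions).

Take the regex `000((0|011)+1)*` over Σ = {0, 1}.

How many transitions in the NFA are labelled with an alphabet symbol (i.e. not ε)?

By structural recursion:
Each of the 8 symbol leaves contributes exactly 1 symbol transition.
  011 : 3 symbol transitions
  0|011 : 4 symbol transitions
  (0|011)+ : 4 symbol transitions
  (0|011)+1 : 5 symbol transitions
  ((0|011)+1)* : 5 symbol transitions
  000((0|011)+1)* : 8 symbol transitions

8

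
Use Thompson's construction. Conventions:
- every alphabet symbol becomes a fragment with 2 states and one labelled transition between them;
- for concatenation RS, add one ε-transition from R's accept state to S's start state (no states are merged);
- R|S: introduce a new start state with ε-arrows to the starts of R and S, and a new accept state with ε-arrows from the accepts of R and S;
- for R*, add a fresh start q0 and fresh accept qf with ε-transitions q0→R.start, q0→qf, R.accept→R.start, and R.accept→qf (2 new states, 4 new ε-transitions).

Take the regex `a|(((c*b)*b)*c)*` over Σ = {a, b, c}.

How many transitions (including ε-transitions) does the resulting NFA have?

By structural recursion:
Each of the 5 symbol leaves contributes 1 transition (1 symbol, 0 ε).
  c* : 5 transitions (1 symbol, 4 ε)
  c*b : 7 transitions (2 symbol, 5 ε)
  (c*b)* : 11 transitions (2 symbol, 9 ε)
  (c*b)*b : 13 transitions (3 symbol, 10 ε)
  ((c*b)*b)* : 17 transitions (3 symbol, 14 ε)
  ((c*b)*b)*c : 19 transitions (4 symbol, 15 ε)
  (((c*b)*b)*c)* : 23 transitions (4 symbol, 19 ε)
  a|(((c*b)*b)*c)* : 28 transitions (5 symbol, 23 ε)

28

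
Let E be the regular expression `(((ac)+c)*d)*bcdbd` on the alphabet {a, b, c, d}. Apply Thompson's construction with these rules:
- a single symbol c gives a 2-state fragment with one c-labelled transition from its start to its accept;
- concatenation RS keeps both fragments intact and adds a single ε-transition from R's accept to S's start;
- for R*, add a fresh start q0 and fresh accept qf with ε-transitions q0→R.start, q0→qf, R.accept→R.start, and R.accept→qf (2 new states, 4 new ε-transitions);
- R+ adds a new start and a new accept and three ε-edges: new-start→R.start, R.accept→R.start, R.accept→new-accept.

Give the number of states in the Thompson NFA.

Bottom-up over the parse tree:
Each of the 9 symbol leaves contributes a 2-state fragment.
  ac → 4 states
  (ac)+ → 6 states
  (ac)+c → 8 states
  ((ac)+c)* → 10 states
  ((ac)+c)*d → 12 states
  (((ac)+c)*d)* → 14 states
  (((ac)+c)*d)*bcdbd → 24 states

24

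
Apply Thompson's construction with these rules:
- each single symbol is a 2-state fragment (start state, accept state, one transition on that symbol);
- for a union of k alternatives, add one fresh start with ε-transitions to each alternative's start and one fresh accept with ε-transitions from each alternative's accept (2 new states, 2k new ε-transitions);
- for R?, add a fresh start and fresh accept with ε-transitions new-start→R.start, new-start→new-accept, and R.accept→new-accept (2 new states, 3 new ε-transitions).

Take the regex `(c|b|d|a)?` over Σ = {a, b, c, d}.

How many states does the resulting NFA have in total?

12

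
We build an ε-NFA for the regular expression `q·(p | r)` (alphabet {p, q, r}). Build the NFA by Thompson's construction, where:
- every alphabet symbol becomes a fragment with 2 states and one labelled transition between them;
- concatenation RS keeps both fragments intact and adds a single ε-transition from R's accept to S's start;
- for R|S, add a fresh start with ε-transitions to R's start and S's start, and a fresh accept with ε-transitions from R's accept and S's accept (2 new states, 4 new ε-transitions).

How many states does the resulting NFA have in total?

Per subexpression:
Each of the 3 symbol leaves contributes a 2-state fragment.
  p | r — 6 states
  q·(p | r) — 8 states

8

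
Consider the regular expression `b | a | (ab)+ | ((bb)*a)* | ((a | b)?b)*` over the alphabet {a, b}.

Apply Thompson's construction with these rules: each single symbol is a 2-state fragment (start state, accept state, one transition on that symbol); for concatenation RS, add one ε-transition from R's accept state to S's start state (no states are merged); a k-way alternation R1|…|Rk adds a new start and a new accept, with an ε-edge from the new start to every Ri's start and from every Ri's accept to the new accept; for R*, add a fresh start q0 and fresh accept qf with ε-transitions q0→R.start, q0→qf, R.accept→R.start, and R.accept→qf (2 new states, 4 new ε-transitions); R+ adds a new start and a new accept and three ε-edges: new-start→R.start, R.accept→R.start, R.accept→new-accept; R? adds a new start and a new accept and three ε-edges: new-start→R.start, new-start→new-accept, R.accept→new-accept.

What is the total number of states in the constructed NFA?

Building bottom-up:
Each of the 10 symbol leaves contributes a 2-state fragment.
  ab = 4 states
  (ab)+ = 6 states
  bb = 4 states
  (bb)* = 6 states
  (bb)*a = 8 states
  ((bb)*a)* = 10 states
  a | b = 6 states
  (a | b)? = 8 states
  (a | b)?b = 10 states
  ((a | b)?b)* = 12 states
  b | a | (ab)+ | ((bb)*a)* | ((a | b)?b)* = 34 states

34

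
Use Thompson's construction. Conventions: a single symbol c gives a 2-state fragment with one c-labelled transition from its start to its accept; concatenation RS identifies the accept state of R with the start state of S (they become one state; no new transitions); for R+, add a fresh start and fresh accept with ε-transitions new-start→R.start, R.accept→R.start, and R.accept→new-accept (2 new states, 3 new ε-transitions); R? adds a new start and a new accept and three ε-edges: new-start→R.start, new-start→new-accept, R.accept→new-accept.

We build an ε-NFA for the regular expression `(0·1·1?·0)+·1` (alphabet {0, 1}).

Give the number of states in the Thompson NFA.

By structural recursion:
Each of the 5 symbol leaves contributes a 2-state fragment.
  1? : 4 states
  0·1·1?·0 : 7 states
  (0·1·1?·0)+ : 9 states
  (0·1·1?·0)+·1 : 10 states

10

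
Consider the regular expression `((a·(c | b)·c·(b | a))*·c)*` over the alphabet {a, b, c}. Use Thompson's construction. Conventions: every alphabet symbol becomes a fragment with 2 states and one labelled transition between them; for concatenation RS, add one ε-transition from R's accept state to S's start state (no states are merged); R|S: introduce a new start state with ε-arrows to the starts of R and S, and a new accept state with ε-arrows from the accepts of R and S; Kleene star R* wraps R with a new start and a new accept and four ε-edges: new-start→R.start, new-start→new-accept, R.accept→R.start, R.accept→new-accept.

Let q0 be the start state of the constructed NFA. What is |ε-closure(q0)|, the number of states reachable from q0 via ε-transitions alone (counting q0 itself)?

6

Let C(F) = |ε-closure(F.start)| within fragment F, and note whether F accepts ε. Symbol fragments have C = 1 and do not accept ε. Then:
  c | b — C = 1 + 1 + 1 = 3 (the new accept is not ε-reachable since no branch accepts ε)
  b | a — new start ε-reaches every alternative's start; none of them accept ε, so the new accept is not reached: C = 1 + 1 + 1 = 3
  a·(c | b)·c·(b | a) — C equals the left operand's closure size = 1 (its accept is not ε-reachable, so the closure stops there)
  (a·(c | b)·c·(b | a))* — new start has ε-edges to the inner start and to the new accept, so C = 2 + 1 = 3
  (a·(c | b)·c·(b | a))*·c — the left operand accepts ε, so the closure extends into the next operand (via the concat ε-link); C = 3 + 1 = 4
  ((a·(c | b)·c·(b | a))*·c)* — new start has ε-edges to the inner start and to the new accept, so C = 2 + 4 = 6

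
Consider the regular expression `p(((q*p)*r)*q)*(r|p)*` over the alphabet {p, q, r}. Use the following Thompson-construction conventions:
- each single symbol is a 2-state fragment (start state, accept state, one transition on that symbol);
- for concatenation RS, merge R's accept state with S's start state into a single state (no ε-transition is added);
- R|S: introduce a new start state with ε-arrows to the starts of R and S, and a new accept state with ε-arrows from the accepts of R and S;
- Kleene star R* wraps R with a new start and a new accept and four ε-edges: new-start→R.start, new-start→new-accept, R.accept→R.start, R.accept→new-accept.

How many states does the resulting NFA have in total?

21

Per subexpression:
Each of the 7 symbol leaves contributes a 2-state fragment.
  q* : 4 states
  q*p : 5 states
  (q*p)* : 7 states
  (q*p)*r : 8 states
  ((q*p)*r)* : 10 states
  ((q*p)*r)*q : 11 states
  (((q*p)*r)*q)* : 13 states
  r|p : 6 states
  (r|p)* : 8 states
  p(((q*p)*r)*q)*(r|p)* : 21 states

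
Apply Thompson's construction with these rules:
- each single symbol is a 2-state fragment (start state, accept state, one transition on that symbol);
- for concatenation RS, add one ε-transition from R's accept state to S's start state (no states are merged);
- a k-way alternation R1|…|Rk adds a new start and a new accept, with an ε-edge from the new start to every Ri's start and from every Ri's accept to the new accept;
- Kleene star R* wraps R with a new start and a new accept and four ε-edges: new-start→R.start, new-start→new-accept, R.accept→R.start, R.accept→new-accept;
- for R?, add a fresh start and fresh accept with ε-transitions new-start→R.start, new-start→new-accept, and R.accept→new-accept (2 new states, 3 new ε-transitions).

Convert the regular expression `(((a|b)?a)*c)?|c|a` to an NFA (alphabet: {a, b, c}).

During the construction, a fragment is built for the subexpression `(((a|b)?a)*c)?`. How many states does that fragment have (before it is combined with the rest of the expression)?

16

Fragment for `(((a|b)?a)*c)?`:
Each of the 4 symbol leaves contributes a 2-state fragment.
  a|b → 6 states
  (a|b)? → 8 states
  (a|b)?a → 10 states
  ((a|b)?a)* → 12 states
  ((a|b)?a)*c → 14 states
  (((a|b)?a)*c)? → 16 states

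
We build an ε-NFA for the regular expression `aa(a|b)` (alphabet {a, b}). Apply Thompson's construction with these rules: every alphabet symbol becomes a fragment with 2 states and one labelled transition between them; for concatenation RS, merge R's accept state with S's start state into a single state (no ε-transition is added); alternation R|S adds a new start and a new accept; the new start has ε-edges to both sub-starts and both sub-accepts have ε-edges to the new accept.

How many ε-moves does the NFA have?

By structural recursion:
Each of the 4 symbol leaves contributes 0 ε-transitions.
  a|b = 4 ε-transitions
  aa(a|b) = 4 ε-transitions

4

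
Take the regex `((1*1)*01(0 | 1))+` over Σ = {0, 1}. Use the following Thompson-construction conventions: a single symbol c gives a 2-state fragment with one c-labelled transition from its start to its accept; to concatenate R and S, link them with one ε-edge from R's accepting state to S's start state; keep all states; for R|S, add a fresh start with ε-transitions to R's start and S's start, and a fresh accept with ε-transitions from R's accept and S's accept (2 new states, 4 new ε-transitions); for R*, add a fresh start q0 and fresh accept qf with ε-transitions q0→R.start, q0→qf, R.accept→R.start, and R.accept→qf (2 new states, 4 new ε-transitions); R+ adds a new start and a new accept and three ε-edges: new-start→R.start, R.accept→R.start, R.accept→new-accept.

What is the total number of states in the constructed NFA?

Building bottom-up:
Each of the 6 symbol leaves contributes a 2-state fragment.
  1* = 4 states
  1*1 = 6 states
  (1*1)* = 8 states
  0 | 1 = 6 states
  (1*1)*01(0 | 1) = 18 states
  ((1*1)*01(0 | 1))+ = 20 states

20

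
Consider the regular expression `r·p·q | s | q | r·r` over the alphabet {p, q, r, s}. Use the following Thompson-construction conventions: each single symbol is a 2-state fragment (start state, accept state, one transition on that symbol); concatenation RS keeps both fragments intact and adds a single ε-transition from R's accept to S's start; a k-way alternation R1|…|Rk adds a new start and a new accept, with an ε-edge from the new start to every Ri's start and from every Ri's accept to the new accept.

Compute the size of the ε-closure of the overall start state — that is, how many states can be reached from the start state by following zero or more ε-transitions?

5

Work bottom-up. For each fragment F, track |ε-closure(F.start)| and whether F's accept lies in that closure (i.e. whether F accepts ε). A single-symbol fragment has closure size 1 and does not accept ε.
  r·p·q — |closure| equals the left operand's closure size = 1 (its accept is not ε-reachable, so the closure stops there)
  r·r — same as the first factor's closure: |closure| = 1
  r·p·q | s | q | r·r — |closure| = 1 + 1 + 1 + 1 + 1 = 5 (the new accept is not ε-reachable since no branch accepts ε)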